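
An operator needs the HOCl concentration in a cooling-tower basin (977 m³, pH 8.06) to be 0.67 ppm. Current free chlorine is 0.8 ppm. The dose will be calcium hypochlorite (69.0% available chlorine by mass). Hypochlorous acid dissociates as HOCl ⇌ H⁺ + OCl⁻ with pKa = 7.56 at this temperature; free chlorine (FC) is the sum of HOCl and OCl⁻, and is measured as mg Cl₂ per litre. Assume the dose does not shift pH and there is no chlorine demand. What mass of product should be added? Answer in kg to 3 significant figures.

2.82 kg

Volume: 977 m³ = 977,000 L.
[OCl⁻]/[HOCl] = 10^(pH − pKa) = 10^(8.06 − 7.56) = 3.162; fraction as HOCl = 1/(1 + 3.162) = 0.2403.
Free chlorine required for 0.67 ppm HOCl: 0.67 / 0.2403 = 2.789 ppm.
FC to add: 2.789 − 0.8 = 1.989 mg/L as Cl₂.
Cl₂ equivalent: 1.989 mg/L × 977,000 L = 1943 g.
Product at 69.0% available Cl: 1943 / 0.69 = 2816 g.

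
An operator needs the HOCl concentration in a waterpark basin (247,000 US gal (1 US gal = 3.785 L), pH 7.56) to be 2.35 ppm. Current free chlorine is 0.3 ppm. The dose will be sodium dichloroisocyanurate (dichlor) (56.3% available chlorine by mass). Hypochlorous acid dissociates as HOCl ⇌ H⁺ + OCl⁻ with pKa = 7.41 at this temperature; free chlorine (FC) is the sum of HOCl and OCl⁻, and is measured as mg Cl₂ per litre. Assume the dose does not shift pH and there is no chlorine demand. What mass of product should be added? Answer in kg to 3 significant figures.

8.92 kg

Volume: 247,000 US gal × 3.785 L/gal = 934,895 L.
[OCl⁻]/[HOCl] = 10^(pH − pKa) = 10^(7.56 − 7.41) = 1.413; fraction as HOCl = 1/(1 + 1.413) = 0.4145.
Free chlorine required for 2.35 ppm HOCl: 2.35 / 0.4145 = 5.669 ppm.
FC to add: 5.669 − 0.3 = 5.369 mg/L as Cl₂.
Cl₂ equivalent: 5.369 mg/L × 934,895 L = 5020 g.
Product at 56.3% available Cl: 5020 / 0.563 = 8916 g.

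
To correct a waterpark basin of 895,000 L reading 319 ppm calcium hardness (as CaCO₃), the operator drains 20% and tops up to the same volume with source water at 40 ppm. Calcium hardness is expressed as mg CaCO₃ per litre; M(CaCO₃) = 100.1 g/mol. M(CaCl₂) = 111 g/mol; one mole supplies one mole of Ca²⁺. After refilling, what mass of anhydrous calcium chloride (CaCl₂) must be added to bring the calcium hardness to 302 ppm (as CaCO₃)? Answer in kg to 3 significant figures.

After draining 20% and refilling: 319 × 0.80 + 40 × 0.20 = 263.2 ppm.
Deficit to target: 302 − 263.2 = 38.8 mg/L.
As CaCO₃: 38.8 mg/L × 895,000 L = 34,730 g; ÷ 100.1 = 346.9 mol Ca²⁺.
Mass: 346.9 × 111 = 38,510 g.

38.5 kg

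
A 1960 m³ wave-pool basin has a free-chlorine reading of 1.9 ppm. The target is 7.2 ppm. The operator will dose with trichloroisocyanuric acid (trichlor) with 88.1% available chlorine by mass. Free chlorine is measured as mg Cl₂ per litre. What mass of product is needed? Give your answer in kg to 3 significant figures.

Volume: 1960 m³ = 1,960,000 L.
Chlorine deficit: 7.2 − 1.9 = 5.3 ppm = 5.3 mg/L as Cl₂.
Cl₂ equivalent needed: 5.3 mg/L × 1,960,000 L = 10,390,000 mg = 10,390 g.
Product at 88.1% available chlorine: 10,390 / 0.881 = 11,790 g.

11.8 kg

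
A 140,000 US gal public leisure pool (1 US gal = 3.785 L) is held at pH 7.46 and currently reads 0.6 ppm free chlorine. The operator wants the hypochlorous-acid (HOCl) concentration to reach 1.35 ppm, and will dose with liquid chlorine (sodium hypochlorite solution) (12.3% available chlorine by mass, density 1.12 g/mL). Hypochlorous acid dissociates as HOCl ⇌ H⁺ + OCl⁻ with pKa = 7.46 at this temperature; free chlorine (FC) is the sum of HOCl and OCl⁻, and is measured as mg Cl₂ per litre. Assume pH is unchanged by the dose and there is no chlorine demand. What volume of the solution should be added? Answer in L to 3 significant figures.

8.08 L

Volume: 140,000 US gal × 3.785 L/gal = 529,900 L.
[OCl⁻]/[HOCl] = 10^(pH − pKa) = 10^(7.46 − 7.46) = 1; fraction as HOCl = 1/(1 + 1) = 0.5.
Free chlorine required for 1.35 ppm HOCl: 1.35 / 0.5 = 2.7 ppm.
FC to add: 2.7 − 0.6 = 2.1 mg/L as Cl₂.
Cl₂ equivalent: 2.1 mg/L × 529,900 L = 1113 g.
Product at 12.3% available Cl: 1113 / 0.123 = 9047 g.
Volume: 9047 g ÷ 1.12 g/mL = 8078 mL.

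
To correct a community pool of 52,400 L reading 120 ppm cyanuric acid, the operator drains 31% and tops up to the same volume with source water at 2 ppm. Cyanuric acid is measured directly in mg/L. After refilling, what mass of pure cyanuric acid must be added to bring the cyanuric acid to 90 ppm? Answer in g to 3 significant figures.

After draining 31% and refilling: 120 × 0.69 + 2 × 0.31 = 83.42 ppm.
Deficit to target: 90 − 83.42 = 6.58 mg/L.
Mass: 6.58 mg/L × 52,400 L = 344.8 g cyanuric acid.

345 g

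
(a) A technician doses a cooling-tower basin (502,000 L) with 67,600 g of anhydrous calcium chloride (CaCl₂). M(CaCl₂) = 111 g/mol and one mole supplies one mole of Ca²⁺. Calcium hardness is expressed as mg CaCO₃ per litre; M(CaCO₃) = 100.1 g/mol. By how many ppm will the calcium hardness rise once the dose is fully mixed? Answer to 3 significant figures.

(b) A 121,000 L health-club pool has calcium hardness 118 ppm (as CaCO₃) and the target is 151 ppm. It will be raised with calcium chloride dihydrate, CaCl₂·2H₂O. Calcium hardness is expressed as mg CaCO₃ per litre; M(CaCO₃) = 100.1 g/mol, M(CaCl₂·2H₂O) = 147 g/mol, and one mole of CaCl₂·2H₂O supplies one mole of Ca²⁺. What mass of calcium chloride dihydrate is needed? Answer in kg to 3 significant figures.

(a) Moles of Ca²⁺: 67,600 g ÷ 111 g/mol = 609 mol.
(a) As CaCO₃: 609 mol × 100.1 g/mol = 60,960 g.
(a) Rise: 60,960 g / 502,000 L × 1000 = 121.4 mg/L.

(b) Hardness to add: (151 − 118) = 33 mg/L as CaCO₃ × 121,000 L = 3993 g as CaCO₃.
(b) Moles of Ca²⁺ (1 mol Ca²⁺ ≡ 1 mol CaCO₃): 3993 / 100.1 g/mol = 39.89 mol.
(b) Mass of CaCl₂·2H₂O: 39.89 × 147 = 5864 g.

(a) 121 ppm; (b) 5.86 kg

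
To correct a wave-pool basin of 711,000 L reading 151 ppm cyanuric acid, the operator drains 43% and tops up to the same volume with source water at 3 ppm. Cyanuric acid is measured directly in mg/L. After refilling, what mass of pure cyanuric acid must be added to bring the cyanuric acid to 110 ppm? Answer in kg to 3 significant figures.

16.1 kg

After draining 43% and refilling: 151 × 0.57 + 3 × 0.43 = 87.36 ppm.
Deficit to target: 110 − 87.36 = 22.64 mg/L.
Mass: 22.64 mg/L × 711,000 L = 16,100 g cyanuric acid.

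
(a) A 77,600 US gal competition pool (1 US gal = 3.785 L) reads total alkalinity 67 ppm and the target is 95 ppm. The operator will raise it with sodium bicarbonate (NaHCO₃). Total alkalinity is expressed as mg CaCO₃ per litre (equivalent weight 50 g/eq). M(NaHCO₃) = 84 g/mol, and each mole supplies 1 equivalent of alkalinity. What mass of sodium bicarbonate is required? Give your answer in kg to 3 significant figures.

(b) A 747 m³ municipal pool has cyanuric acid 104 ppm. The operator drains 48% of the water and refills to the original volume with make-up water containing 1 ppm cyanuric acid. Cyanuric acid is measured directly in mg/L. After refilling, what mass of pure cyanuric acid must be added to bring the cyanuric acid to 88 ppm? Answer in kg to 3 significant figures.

(a) 13.8 kg; (b) 25.0 kg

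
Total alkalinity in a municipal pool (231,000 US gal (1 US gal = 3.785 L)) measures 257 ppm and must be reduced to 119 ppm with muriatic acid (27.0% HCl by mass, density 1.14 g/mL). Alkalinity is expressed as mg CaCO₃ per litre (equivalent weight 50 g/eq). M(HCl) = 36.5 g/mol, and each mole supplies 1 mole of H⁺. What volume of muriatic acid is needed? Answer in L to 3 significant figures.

286 L

Volume: 231,000 US gal × 3.785 L/gal = 874,335 L.
Alkalinity to neutralize: (257 − 119) = 138 mg/L as CaCO₃ × 874,335 L = 120,700 g as CaCO₃.
Equivalents of H⁺ required: 120,700 ÷ 50 g/eq = 2413 eq = 2413 mol HCl.
Mass of HCl: 2413 × 36.5 = 88,080 g.
Mass of 27.0% solution: 88,080 / 0.27 = 326,200 g.
Volume: 326,200 g ÷ 1.14 g/mL = 286,200 mL.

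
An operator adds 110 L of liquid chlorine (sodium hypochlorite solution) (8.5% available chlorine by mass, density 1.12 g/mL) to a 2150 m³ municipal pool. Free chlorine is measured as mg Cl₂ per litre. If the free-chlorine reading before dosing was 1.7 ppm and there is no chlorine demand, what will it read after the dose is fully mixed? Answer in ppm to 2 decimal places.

Volume: 2150 m³ = 2,150,000 L.
Mass of solution: 110 L × 1000 mL/L × 1.12 g/mL = 123,200 g.
Available chlorine delivered: 123,200 g × 0.085 = 10,470 g as Cl₂.
Concentration rise: 10,470 g / 2,150,000 L = 4.871 mg/L = 4.87 ppm.
Final FC: 1.7 + 4.87 = 6.57 ppm.

6.57 ppm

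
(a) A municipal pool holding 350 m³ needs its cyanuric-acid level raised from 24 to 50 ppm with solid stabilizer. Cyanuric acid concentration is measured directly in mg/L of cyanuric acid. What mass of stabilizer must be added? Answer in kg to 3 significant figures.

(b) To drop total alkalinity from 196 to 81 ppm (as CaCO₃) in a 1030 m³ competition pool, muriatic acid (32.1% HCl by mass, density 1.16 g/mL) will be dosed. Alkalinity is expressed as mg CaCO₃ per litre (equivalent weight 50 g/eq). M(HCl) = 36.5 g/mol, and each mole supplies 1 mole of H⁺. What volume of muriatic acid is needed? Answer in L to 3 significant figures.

(a) Volume: 350 m³ = 350,000 L.
(a) CYA to add: (50 − 24) = 26 mg/L × 350,000 L = 9100 g cyanuric acid.

(b) Volume: 1030 m³ = 1,030,000 L.
(b) Alkalinity to neutralize: (196 − 81) = 115 mg/L as CaCO₃ × 1,030,000 L = 118,400 g as CaCO₃.
(b) Equivalents of H⁺ required: 118,400 ÷ 50 g/eq = 2369 eq = 2369 mol HCl.
(b) Mass of HCl: 2369 × 36.5 = 86,470 g.
(b) Mass of 32.1% solution: 86,470 / 0.321 = 269,400 g.
(b) Volume: 269,400 g ÷ 1.16 g/mL = 232,200 mL.

(a) 9.10 kg; (b) 232 L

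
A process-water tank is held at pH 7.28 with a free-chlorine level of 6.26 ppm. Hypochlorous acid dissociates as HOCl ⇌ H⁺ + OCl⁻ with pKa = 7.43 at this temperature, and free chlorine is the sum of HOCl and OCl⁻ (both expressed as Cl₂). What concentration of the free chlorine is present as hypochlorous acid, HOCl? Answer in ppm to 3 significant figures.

3.67 ppm

[OCl⁻]/[HOCl] = 10^(pH − pKa) = 10^(7.28 − 7.43) = 10^-0.15 = 0.7079.
Fraction as HOCl = 1 / (1 + 0.7079) = 0.5855.
HOCl = 0.5855 × 6.26 ppm = 3.665 ppm.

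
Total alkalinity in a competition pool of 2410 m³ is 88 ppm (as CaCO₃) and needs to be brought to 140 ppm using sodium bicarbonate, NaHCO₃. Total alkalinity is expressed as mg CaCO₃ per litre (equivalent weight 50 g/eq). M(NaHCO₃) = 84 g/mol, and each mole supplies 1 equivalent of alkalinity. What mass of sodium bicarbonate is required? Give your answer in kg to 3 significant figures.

Volume: 2410 m³ = 2,410,000 L.
Alkalinity to add: (140 − 88) = 52 mg/L as CaCO₃ × 2,410,000 L = 125,300 g as CaCO₃.
Equivalents: 125,300 g ÷ 50 g/eq = 2506 eq.
NaHCO₃ supplies 1 eq per mole → 2506 mol.
Mass: 2506 mol × 84 g/mol = 210,500 g.

211 kg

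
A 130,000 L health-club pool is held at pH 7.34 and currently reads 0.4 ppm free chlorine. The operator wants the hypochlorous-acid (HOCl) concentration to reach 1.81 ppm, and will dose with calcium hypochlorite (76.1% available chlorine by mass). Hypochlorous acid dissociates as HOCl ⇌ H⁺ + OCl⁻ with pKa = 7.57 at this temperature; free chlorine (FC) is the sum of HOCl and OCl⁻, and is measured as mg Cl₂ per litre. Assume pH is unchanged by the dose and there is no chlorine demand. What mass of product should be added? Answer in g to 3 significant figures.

423 g

[OCl⁻]/[HOCl] = 10^(pH − pKa) = 10^(7.34 − 7.57) = 0.5888; fraction as HOCl = 1/(1 + 0.5888) = 0.6294.
Free chlorine required for 1.81 ppm HOCl: 1.81 / 0.6294 = 2.876 ppm.
FC to add: 2.876 − 0.4 = 2.476 mg/L as Cl₂.
Cl₂ equivalent: 2.476 mg/L × 130,000 L = 321.9 g.
Product at 76.1% available Cl: 321.9 / 0.761 = 422.9 g.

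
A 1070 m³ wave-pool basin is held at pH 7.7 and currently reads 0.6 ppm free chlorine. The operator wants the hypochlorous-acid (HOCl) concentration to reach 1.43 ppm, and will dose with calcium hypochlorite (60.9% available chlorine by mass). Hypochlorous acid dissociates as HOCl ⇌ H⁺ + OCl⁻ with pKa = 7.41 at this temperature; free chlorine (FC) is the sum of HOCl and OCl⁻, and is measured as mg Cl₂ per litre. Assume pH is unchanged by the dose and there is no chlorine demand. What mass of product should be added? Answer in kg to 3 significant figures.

Volume: 1070 m³ = 1,070,000 L.
[OCl⁻]/[HOCl] = 10^(pH − pKa) = 10^(7.7 − 7.41) = 1.95; fraction as HOCl = 1/(1 + 1.95) = 0.339.
Free chlorine required for 1.43 ppm HOCl: 1.43 / 0.339 = 4.218 ppm.
FC to add: 4.218 − 0.6 = 3.618 mg/L as Cl₂.
Cl₂ equivalent: 3.618 mg/L × 1,070,000 L = 3872 g.
Product at 60.9% available Cl: 3872 / 0.609 = 6357 g.

6.36 kg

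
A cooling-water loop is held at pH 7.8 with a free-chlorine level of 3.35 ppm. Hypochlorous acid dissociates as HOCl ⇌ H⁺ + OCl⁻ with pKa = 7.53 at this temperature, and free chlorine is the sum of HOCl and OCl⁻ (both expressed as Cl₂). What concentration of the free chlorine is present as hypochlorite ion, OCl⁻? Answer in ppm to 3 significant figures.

2.18 ppm

[OCl⁻]/[HOCl] = 10^(pH − pKa) = 10^(7.8 − 7.53) = 10^0.27 = 1.862.
Fraction as HOCl = 1 / (1 + 1.862) = 0.3494.
OCl⁻ = (1 − 0.3494) × 3.35 ppm = 2.18 ppm.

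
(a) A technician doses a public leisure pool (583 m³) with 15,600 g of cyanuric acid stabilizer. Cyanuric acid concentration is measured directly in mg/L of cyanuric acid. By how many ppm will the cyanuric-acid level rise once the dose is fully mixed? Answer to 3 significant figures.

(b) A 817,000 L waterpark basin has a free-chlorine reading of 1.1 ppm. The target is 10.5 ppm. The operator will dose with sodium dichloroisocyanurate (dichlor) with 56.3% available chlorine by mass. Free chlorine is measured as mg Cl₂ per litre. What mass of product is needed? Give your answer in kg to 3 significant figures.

(a) Volume: 583 m³ = 583,000 L.
(a) Rise: 15,600 g / 583,000 L × 1000 = 26.76 mg/L.

(b) Chlorine deficit: 10.5 − 1.1 = 9.4 ppm = 9.4 mg/L as Cl₂.
(b) Cl₂ equivalent needed: 9.4 mg/L × 817,000 L = 7,680,000 mg = 7680 g.
(b) Product at 56.3% available chlorine: 7680 / 0.563 = 13,640 g.

(a) 26.8 ppm; (b) 13.6 kg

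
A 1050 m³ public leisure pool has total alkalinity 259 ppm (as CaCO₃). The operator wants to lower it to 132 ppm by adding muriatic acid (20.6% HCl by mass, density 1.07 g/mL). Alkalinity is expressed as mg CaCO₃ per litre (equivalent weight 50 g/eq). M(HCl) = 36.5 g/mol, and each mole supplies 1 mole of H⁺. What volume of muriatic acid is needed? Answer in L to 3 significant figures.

Volume: 1050 m³ = 1,050,000 L.
Alkalinity to neutralize: (259 − 132) = 127 mg/L as CaCO₃ × 1,050,000 L = 133,400 g as CaCO₃.
Equivalents of H⁺ required: 133,400 ÷ 50 g/eq = 2667 eq = 2667 mol HCl.
Mass of HCl: 2667 × 36.5 = 97,350 g.
Mass of 20.6% solution: 97,350 / 0.206 = 472,600 g.
Volume: 472,600 g ÷ 1.07 g/mL = 441,600 mL.

442 L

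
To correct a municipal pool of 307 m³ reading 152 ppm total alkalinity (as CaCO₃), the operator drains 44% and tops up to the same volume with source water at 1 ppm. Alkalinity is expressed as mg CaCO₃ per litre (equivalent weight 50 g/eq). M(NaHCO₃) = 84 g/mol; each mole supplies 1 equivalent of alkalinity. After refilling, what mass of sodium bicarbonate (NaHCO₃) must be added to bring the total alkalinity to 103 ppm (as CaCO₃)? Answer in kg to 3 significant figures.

Volume: 307 m³ = 307,000 L.
After draining 44% and refilling: 152 × 0.56 + 1 × 0.44 = 85.56 ppm.
Deficit to target: 103 − 85.56 = 17.44 mg/L.
As CaCO₃: 17.44 mg/L × 307,000 L = 5354 g; ÷ 50 g/eq ÷ 1 = 107.1 mol NaHCO₃.
Mass: 107.1 × 84 = 8995 g.

8.99 kg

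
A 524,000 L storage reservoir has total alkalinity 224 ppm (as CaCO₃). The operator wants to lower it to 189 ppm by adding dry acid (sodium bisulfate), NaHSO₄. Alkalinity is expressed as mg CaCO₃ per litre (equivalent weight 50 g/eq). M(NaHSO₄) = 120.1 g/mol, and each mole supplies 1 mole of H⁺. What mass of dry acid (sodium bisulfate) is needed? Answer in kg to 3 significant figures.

44.1 kg

Alkalinity to neutralize: (224 − 189) = 35 mg/L as CaCO₃ × 524,000 L = 18,340 g as CaCO₃.
Equivalents of H⁺ required: 18,340 ÷ 50 g/eq = 366.8 eq = 366.8 mol NaHSO₄.
Mass of NaHSO₄: 366.8 × 120.1 = 44,050 g.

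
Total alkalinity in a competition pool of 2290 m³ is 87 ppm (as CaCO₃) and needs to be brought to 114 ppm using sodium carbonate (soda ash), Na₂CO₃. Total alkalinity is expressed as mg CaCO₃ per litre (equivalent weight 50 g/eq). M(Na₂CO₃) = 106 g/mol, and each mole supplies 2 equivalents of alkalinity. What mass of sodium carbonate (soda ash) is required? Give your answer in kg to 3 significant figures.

Volume: 2290 m³ = 2,290,000 L.
Alkalinity to add: (114 − 87) = 27 mg/L as CaCO₃ × 2,290,000 L = 61,830 g as CaCO₃.
Equivalents: 61,830 g ÷ 50 g/eq = 1237 eq.
Each mole of Na₂CO₃ supplies 2 eq, so 1237 / 2 = 618.3 mol.
Mass: 618.3 mol × 106 g/mol = 65,540 g.

65.5 kg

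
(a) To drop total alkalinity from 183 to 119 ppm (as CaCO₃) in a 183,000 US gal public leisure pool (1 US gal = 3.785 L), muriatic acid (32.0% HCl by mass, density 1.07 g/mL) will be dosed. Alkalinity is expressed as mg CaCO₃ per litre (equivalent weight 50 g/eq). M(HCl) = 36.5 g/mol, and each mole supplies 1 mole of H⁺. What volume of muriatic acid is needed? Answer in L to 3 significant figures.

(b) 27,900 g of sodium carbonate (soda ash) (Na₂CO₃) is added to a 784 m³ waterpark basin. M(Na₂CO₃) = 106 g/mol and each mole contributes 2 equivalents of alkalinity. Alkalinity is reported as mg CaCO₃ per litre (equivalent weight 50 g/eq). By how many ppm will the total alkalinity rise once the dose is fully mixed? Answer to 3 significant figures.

(a) 94.5 L; (b) 33.6 ppm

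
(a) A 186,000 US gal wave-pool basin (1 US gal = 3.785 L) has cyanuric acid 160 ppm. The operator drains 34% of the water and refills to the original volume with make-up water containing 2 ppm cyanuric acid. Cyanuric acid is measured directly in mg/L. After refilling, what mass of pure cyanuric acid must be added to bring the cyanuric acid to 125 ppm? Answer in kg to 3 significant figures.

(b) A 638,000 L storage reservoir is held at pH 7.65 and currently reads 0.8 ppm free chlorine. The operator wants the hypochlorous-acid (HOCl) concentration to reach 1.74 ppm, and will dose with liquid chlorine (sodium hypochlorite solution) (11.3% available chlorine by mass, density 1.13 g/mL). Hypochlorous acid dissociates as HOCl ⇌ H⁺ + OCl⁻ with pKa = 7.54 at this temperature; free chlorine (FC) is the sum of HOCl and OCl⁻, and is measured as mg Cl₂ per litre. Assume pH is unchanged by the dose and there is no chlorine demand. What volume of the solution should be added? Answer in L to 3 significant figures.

(a) 13.2 kg; (b) 15.9 L

(a) Volume: 186,000 US gal × 3.785 L/gal = 704,010 L.
(a) After draining 34% and refilling: 160 × 0.66 + 2 × 0.34 = 106.28 ppm.
(a) Deficit to target: 125 − 106.28 = 18.72 mg/L.
(a) Mass: 18.72 mg/L × 704,010 L = 13,180 g cyanuric acid.

(b) [OCl⁻]/[HOCl] = 10^(pH − pKa) = 10^(7.65 − 7.54) = 1.288; fraction as HOCl = 1/(1 + 1.288) = 0.437.
(b) Free chlorine required for 1.74 ppm HOCl: 1.74 / 0.437 = 3.982 ppm.
(b) FC to add: 3.982 − 0.8 = 3.182 mg/L as Cl₂.
(b) Cl₂ equivalent: 3.182 mg/L × 638,000 L = 2030 g.
(b) Product at 11.3% available Cl: 2030 / 0.113 = 17,960 g.
(b) Volume: 17,960 g ÷ 1.13 g/mL = 15,900 mL.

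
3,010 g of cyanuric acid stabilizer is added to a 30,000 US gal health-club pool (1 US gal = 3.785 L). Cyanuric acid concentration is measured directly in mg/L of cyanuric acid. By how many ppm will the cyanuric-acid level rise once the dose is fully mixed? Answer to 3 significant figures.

26.5 ppm

Volume: 30,000 US gal × 3.785 L/gal = 113,550 L.
Rise: 3,010 g / 113,550 L × 1000 = 26.51 mg/L.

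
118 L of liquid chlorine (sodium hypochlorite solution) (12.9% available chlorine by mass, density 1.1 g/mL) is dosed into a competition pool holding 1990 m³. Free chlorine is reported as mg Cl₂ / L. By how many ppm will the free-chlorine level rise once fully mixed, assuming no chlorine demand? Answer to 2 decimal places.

Volume: 1990 m³ = 1,990,000 L.
Mass of solution: 118 L × 1000 mL/L × 1.1 g/mL = 129,800 g.
Available chlorine delivered: 129,800 g × 0.129 = 16,740 g as Cl₂.
Concentration rise: 16,740 g / 1,990,000 L = 8.414 mg/L = 8.41 ppm.

8.41 ppm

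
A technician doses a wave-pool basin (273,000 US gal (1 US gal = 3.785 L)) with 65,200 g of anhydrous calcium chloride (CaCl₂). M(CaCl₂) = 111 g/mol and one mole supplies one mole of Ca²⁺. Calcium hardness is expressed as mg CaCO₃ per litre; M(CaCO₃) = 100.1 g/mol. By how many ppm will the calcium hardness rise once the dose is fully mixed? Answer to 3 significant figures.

Volume: 273,000 US gal × 3.785 L/gal = 1,033,305 L.
Moles of Ca²⁺: 65,200 g ÷ 111 g/mol = 587.4 mol.
As CaCO₃: 587.4 mol × 100.1 g/mol = 58,800 g.
Rise: 58,800 g / 1,033,305 L × 1000 = 56.9 mg/L.

56.9 ppm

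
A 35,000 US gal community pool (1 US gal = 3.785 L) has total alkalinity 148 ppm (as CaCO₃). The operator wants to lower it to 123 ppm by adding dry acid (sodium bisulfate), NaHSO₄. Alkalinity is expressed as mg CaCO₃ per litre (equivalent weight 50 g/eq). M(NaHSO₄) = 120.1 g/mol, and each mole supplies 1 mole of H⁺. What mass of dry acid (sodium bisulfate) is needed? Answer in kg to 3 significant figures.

7.96 kg

Volume: 35,000 US gal × 3.785 L/gal = 132,475 L.
Alkalinity to neutralize: (148 − 123) = 25 mg/L as CaCO₃ × 132,475 L = 3312 g as CaCO₃.
Equivalents of H⁺ required: 3312 ÷ 50 g/eq = 66.24 eq = 66.24 mol NaHSO₄.
Mass of NaHSO₄: 66.24 × 120.1 = 7955 g.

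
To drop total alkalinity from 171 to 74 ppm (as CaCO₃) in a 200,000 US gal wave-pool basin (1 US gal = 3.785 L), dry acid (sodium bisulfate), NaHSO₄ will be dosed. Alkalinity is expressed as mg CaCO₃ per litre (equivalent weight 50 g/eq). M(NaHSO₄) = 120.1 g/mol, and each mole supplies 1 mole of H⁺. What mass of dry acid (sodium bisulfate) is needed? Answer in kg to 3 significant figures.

Volume: 200,000 US gal × 3.785 L/gal = 757,000 L.
Alkalinity to neutralize: (171 − 74) = 97 mg/L as CaCO₃ × 757,000 L = 73,430 g as CaCO₃.
Equivalents of H⁺ required: 73,430 ÷ 50 g/eq = 1469 eq = 1469 mol NaHSO₄.
Mass of NaHSO₄: 1469 × 120.1 = 176,400 g.

176 kg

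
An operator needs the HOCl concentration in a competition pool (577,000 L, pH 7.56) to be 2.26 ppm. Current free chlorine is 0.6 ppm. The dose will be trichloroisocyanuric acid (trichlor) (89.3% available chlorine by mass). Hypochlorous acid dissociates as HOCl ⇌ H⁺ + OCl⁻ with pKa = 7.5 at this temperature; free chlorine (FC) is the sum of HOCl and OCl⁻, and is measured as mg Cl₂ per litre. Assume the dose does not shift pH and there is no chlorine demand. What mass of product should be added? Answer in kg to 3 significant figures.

[OCl⁻]/[HOCl] = 10^(pH − pKa) = 10^(7.56 − 7.5) = 1.148; fraction as HOCl = 1/(1 + 1.148) = 0.4655.
Free chlorine required for 2.26 ppm HOCl: 2.26 / 0.4655 = 4.855 ppm.
FC to add: 4.855 − 0.6 = 4.255 mg/L as Cl₂.
Cl₂ equivalent: 4.255 mg/L × 577,000 L = 2455 g.
Product at 89.3% available Cl: 2455 / 0.893 = 2749 g.

2.75 kg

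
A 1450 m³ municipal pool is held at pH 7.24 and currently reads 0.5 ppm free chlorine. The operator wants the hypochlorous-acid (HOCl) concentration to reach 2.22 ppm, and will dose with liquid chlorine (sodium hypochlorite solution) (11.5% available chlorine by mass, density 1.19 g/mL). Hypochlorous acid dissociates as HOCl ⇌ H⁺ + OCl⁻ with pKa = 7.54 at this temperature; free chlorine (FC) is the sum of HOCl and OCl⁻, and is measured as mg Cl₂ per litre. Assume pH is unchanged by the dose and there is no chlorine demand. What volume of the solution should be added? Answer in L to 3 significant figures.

30.0 L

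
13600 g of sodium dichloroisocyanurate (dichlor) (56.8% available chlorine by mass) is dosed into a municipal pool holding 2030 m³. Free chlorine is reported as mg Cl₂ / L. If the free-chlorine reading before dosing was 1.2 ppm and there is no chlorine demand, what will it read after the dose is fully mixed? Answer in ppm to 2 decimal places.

5.01 ppm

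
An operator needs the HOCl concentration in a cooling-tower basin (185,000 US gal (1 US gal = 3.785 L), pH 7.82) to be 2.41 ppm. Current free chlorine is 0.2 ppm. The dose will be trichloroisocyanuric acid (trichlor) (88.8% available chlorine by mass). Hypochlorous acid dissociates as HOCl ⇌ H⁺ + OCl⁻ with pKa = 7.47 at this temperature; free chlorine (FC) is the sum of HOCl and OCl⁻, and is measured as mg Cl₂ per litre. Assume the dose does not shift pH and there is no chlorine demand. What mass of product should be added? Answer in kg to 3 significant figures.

6.00 kg

Volume: 185,000 US gal × 3.785 L/gal = 700,225 L.
[OCl⁻]/[HOCl] = 10^(pH − pKa) = 10^(7.82 − 7.47) = 2.239; fraction as HOCl = 1/(1 + 2.239) = 0.3088.
Free chlorine required for 2.41 ppm HOCl: 2.41 / 0.3088 = 7.805 ppm.
FC to add: 7.805 − 0.2 = 7.605 mg/L as Cl₂.
Cl₂ equivalent: 7.605 mg/L × 700,225 L = 5325 g.
Product at 88.8% available Cl: 5325 / 0.888 = 5997 g.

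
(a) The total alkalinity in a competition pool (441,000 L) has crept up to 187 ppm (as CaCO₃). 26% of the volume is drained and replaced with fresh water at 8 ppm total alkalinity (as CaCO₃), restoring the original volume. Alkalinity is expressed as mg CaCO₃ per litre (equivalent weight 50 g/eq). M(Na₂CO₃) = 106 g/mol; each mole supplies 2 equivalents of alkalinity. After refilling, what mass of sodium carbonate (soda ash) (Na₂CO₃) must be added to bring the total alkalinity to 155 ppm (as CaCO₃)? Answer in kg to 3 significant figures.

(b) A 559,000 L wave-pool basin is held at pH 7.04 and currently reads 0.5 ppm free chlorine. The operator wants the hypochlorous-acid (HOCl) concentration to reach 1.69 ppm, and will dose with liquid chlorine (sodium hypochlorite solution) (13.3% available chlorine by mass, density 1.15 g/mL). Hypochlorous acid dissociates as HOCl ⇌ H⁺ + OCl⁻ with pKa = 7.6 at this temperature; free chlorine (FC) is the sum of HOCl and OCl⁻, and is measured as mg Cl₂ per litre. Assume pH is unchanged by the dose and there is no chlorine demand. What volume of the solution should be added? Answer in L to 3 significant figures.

(a) 6.80 kg; (b) 6.05 L

(a) After draining 26% and refilling: 187 × 0.74 + 8 × 0.26 = 140.46 ppm.
(a) Deficit to target: 155 − 140.46 = 14.54 mg/L.
(a) As CaCO₃: 14.54 mg/L × 441,000 L = 6412 g; ÷ 50 g/eq ÷ 2 = 64.12 mol Na₂CO₃.
(a) Mass: 64.12 × 106 = 6797 g.

(b) [OCl⁻]/[HOCl] = 10^(pH − pKa) = 10^(7.04 − 7.6) = 0.2754; fraction as HOCl = 1/(1 + 0.2754) = 0.7841.
(b) Free chlorine required for 1.69 ppm HOCl: 1.69 / 0.7841 = 2.155 ppm.
(b) FC to add: 2.155 − 0.5 = 1.655 mg/L as Cl₂.
(b) Cl₂ equivalent: 1.655 mg/L × 559,000 L = 925.4 g.
(b) Product at 13.3% available Cl: 925.4 / 0.133 = 6958 g.
(b) Volume: 6958 g ÷ 1.15 g/mL = 6050 mL.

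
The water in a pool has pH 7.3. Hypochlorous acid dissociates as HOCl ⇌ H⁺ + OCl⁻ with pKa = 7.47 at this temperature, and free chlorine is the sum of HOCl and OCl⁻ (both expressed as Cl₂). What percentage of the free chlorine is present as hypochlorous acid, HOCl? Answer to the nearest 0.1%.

59.7%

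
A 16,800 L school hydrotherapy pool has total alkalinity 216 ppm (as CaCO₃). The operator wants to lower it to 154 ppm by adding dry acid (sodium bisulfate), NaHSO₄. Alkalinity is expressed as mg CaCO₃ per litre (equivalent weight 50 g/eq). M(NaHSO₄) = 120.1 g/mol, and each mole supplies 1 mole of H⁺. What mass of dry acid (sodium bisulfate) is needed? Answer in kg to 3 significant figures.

Alkalinity to neutralize: (216 − 154) = 62 mg/L as CaCO₃ × 16,800 L = 1042 g as CaCO₃.
Equivalents of H⁺ required: 1042 ÷ 50 g/eq = 20.83 eq = 20.83 mol NaHSO₄.
Mass of NaHSO₄: 20.83 × 120.1 = 2502 g.

2.50 kg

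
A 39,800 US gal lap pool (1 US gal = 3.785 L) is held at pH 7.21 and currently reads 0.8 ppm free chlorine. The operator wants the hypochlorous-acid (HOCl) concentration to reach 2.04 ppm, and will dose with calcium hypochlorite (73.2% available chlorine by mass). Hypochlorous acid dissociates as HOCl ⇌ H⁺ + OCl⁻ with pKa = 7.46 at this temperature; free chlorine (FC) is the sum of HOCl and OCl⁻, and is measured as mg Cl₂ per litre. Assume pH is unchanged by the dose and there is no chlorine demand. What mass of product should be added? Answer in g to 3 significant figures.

491 g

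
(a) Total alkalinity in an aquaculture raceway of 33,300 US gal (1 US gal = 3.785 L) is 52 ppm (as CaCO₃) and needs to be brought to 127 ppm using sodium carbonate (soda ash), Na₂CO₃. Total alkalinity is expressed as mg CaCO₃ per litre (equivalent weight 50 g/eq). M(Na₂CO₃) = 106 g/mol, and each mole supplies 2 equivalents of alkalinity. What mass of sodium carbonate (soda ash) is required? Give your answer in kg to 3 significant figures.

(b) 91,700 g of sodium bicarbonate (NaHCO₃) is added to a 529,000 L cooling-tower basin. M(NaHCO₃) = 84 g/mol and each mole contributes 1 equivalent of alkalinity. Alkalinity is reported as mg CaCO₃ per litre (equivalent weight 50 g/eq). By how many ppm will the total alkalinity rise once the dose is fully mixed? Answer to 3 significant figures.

(a) Volume: 33,300 US gal × 3.785 L/gal = 126,040 L.
(a) Alkalinity to add: (127 − 52) = 75 mg/L as CaCO₃ × 126,040 L = 9453 g as CaCO₃.
(a) Equivalents: 9453 g ÷ 50 g/eq = 189.1 eq.
(a) Each mole of Na₂CO₃ supplies 2 eq, so 189.1 / 2 = 94.53 mol.
(a) Mass: 94.53 mol × 106 g/mol = 10,020 g.

(b) Moles of NaHCO₃: 91,700 g ÷ 84 g/mol = 1092 mol → 1092 eq of alkalinity.
(b) As CaCO₃: 1092 eq × 50 g/eq = 54,580 g.
(b) Rise: 54,580 g / 529,000 L × 1000 = 103.2 mg/L.

(a) 10.0 kg; (b) 103 ppm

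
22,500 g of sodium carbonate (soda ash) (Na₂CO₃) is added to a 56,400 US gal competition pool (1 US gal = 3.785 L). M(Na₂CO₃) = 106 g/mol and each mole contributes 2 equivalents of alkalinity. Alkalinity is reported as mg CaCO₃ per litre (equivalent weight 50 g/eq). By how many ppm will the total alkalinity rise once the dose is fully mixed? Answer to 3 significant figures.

99.4 ppm

Volume: 56,400 US gal × 3.785 L/gal = 213,474 L.
Moles of Na₂CO₃: 22,500 g ÷ 106 g/mol = 212.3 mol → 424.5 eq of alkalinity.
As CaCO₃: 424.5 eq × 50 g/eq = 21,230 g.
Rise: 21,230 g / 213,474 L × 1000 = 99.43 mg/L.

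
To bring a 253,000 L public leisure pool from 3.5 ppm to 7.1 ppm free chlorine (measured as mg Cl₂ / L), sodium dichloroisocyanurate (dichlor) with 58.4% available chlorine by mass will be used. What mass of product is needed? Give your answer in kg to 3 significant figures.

Chlorine deficit: 7.1 − 3.5 = 3.6 ppm = 3.6 mg/L as Cl₂.
Cl₂ equivalent needed: 3.6 mg/L × 253,000 L = 910,800 mg = 910.8 g.
Product at 58.4% available chlorine: 910.8 / 0.584 = 1560 g.

1.56 kg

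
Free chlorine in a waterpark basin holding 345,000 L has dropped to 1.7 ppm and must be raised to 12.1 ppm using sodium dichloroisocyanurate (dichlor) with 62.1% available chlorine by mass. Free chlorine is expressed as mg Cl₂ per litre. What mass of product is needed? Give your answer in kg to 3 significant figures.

Chlorine deficit: 12.1 − 1.7 = 10.4 ppm = 10.4 mg/L as Cl₂.
Cl₂ equivalent needed: 10.4 mg/L × 345,000 L = 3,588,000 mg = 3588 g.
Product at 62.1% available chlorine: 3588 / 0.621 = 5778 g.

5.78 kg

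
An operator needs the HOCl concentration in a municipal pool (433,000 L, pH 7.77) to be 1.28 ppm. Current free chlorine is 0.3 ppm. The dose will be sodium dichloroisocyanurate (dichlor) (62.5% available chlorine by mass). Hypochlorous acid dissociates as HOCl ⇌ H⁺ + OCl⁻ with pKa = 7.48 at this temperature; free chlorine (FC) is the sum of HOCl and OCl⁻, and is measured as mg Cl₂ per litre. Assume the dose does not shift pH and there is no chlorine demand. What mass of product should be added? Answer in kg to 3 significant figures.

[OCl⁻]/[HOCl] = 10^(pH − pKa) = 10^(7.77 − 7.48) = 1.95; fraction as HOCl = 1/(1 + 1.95) = 0.339.
Free chlorine required for 1.28 ppm HOCl: 1.28 / 0.339 = 3.776 ppm.
FC to add: 3.776 − 0.3 = 3.476 mg/L as Cl₂.
Cl₂ equivalent: 3.476 mg/L × 433,000 L = 1505 g.
Product at 62.5% available Cl: 1505 / 0.625 = 2408 g.

2.41 kg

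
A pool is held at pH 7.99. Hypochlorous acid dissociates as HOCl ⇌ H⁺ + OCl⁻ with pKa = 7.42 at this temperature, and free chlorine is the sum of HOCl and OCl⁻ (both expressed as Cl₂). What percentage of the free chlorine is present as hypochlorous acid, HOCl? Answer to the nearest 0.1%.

[OCl⁻]/[HOCl] = 10^(pH − pKa) = 10^(7.99 − 7.42) = 10^0.57 = 3.715.
Fraction as HOCl = 1 / (1 + 3.715) = 0.2121.

21.2%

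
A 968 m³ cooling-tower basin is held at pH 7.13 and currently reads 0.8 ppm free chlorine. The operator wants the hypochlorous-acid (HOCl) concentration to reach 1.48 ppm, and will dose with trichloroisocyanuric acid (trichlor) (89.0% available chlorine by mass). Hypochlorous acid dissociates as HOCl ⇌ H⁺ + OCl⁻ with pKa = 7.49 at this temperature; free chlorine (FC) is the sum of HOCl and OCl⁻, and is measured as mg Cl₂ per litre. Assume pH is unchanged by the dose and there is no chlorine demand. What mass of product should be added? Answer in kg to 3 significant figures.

1.44 kg

Volume: 968 m³ = 968,000 L.
[OCl⁻]/[HOCl] = 10^(pH − pKa) = 10^(7.13 − 7.49) = 0.4365; fraction as HOCl = 1/(1 + 0.4365) = 0.6961.
Free chlorine required for 1.48 ppm HOCl: 1.48 / 0.6961 = 2.126 ppm.
FC to add: 2.126 − 0.8 = 1.326 mg/L as Cl₂.
Cl₂ equivalent: 1.326 mg/L × 968,000 L = 1284 g.
Product at 89.0% available Cl: 1284 / 0.89 = 1442 g.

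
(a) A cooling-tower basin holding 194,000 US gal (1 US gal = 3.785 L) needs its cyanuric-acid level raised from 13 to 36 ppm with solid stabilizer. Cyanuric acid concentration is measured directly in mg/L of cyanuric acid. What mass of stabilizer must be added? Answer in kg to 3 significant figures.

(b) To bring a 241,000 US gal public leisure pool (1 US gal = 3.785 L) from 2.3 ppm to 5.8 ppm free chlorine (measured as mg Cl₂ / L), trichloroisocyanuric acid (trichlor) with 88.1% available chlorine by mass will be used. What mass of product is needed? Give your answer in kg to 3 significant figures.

(a) Volume: 194,000 US gal × 3.785 L/gal = 734,290 L.
(a) CYA to add: (36 − 13) = 23 mg/L × 734,290 L = 16,890 g cyanuric acid.

(b) Volume: 241,000 US gal × 3.785 L/gal = 912,185 L.
(b) Chlorine deficit: 5.8 − 2.3 = 3.5 ppm = 3.5 mg/L as Cl₂.
(b) Cl₂ equivalent needed: 3.5 mg/L × 912,185 L = 3,193,000 mg = 3193 g.
(b) Product at 88.1% available chlorine: 3193 / 0.881 = 3624 g.

(a) 16.9 kg; (b) 3.62 kg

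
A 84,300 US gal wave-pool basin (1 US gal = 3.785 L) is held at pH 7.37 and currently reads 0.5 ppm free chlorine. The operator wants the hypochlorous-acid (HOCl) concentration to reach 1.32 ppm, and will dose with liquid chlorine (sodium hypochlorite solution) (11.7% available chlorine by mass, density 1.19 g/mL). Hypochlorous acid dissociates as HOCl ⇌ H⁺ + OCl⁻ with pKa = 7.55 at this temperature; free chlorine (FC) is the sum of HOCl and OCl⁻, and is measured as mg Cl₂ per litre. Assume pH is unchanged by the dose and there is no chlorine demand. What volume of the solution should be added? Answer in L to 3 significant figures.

3.88 L

Volume: 84,300 US gal × 3.785 L/gal = 319,076 L.
[OCl⁻]/[HOCl] = 10^(pH − pKa) = 10^(7.37 − 7.55) = 0.6607; fraction as HOCl = 1/(1 + 0.6607) = 0.6022.
Free chlorine required for 1.32 ppm HOCl: 1.32 / 0.6022 = 2.192 ppm.
FC to add: 2.192 − 0.5 = 1.692 mg/L as Cl₂.
Cl₂ equivalent: 1.692 mg/L × 319,076 L = 539.9 g.
Product at 11.7% available Cl: 539.9 / 0.117 = 4615 g.
Volume: 4615 g ÷ 1.19 g/mL = 3878 mL.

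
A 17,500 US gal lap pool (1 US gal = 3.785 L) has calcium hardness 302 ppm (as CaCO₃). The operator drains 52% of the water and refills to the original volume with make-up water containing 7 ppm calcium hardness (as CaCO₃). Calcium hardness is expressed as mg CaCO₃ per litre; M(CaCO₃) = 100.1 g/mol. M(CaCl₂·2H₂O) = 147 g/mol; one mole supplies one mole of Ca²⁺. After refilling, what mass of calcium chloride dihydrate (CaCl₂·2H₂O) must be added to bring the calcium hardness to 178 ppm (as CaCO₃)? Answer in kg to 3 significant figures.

Volume: 17,500 US gal × 3.785 L/gal = 66,238 L.
After draining 52% and refilling: 302 × 0.48 + 7 × 0.52 = 148.6 ppm.
Deficit to target: 178 − 148.6 = 29.4 mg/L.
As CaCO₃: 29.4 mg/L × 66,238 L = 1947 g; ÷ 100.1 = 19.45 mol Ca²⁺.
Mass: 19.45 × 147 = 2860 g.

2.86 kg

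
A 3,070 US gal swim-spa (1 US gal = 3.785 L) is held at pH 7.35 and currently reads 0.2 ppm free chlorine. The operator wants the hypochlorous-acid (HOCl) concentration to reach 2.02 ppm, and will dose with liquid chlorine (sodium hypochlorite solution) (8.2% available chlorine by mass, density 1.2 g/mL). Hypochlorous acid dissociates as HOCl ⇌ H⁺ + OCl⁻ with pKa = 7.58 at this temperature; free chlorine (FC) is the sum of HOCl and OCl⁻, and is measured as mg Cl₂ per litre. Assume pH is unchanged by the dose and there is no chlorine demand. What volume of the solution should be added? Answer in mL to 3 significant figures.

355 mL

Volume: 3,070 US gal × 3.785 L/gal = 11,620 L.
[OCl⁻]/[HOCl] = 10^(pH − pKa) = 10^(7.35 − 7.58) = 0.5888; fraction as HOCl = 1/(1 + 0.5888) = 0.6294.
Free chlorine required for 2.02 ppm HOCl: 2.02 / 0.6294 = 3.209 ppm.
FC to add: 3.209 − 0.2 = 3.009 mg/L as Cl₂.
Cl₂ equivalent: 3.009 mg/L × 11,620 L = 34.97 g.
Product at 8.2% available Cl: 34.97 / 0.082 = 426.5 g.
Volume: 426.5 g ÷ 1.2 g/mL = 355.4 mL.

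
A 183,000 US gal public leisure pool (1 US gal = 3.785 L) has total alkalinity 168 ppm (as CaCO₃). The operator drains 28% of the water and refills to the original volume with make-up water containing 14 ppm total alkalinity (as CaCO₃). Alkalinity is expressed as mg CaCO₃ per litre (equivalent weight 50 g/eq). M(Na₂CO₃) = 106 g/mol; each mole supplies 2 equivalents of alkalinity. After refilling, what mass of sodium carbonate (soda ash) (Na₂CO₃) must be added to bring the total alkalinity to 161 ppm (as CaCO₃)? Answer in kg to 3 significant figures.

26.5 kg

Volume: 183,000 US gal × 3.785 L/gal = 692,655 L.
After draining 28% and refilling: 168 × 0.72 + 14 × 0.28 = 124.88 ppm.
Deficit to target: 161 − 124.88 = 36.12 mg/L.
As CaCO₃: 36.12 mg/L × 692,655 L = 25,020 g; ÷ 50 g/eq ÷ 2 = 250.2 mol Na₂CO₃.
Mass: 250.2 × 106 = 26,520 g.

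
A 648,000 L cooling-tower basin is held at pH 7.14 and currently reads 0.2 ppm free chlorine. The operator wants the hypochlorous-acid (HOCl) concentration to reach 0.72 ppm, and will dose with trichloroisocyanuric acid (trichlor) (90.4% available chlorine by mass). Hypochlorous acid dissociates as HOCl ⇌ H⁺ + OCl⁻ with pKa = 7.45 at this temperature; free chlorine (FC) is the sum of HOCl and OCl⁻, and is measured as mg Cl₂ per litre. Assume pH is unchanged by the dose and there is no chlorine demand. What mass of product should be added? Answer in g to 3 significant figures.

[OCl⁻]/[HOCl] = 10^(pH − pKa) = 10^(7.14 − 7.45) = 0.4898; fraction as HOCl = 1/(1 + 0.4898) = 0.6712.
Free chlorine required for 0.72 ppm HOCl: 0.72 / 0.6712 = 1.073 ppm.
FC to add: 1.073 − 0.2 = 0.8726 mg/L as Cl₂.
Cl₂ equivalent: 0.8726 mg/L × 648,000 L = 565.5 g.
Product at 90.4% available Cl: 565.5 / 0.904 = 625.5 g.

626 g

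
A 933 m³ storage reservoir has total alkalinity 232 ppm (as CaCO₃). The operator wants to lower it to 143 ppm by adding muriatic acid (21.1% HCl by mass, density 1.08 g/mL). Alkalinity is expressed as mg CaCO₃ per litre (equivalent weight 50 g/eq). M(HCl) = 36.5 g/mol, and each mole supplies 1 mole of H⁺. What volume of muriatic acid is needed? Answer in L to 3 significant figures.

Volume: 933 m³ = 933,000 L.
Alkalinity to neutralize: (232 − 143) = 89 mg/L as CaCO₃ × 933,000 L = 83,040 g as CaCO₃.
Equivalents of H⁺ required: 83,040 ÷ 50 g/eq = 1661 eq = 1661 mol HCl.
Mass of HCl: 1661 × 36.5 = 60,620 g.
Mass of 21.1% solution: 60,620 / 0.211 = 287,300 g.
Volume: 287,300 g ÷ 1.08 g/mL = 266,000 mL.

266 L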